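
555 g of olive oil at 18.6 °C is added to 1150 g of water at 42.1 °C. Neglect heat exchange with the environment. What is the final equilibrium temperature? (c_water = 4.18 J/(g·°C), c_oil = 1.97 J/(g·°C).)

Net heat exchanged in the isolated system is zero:
1150×4.18×(T − 42.1) + 555×1.97×(T − 18.6) = 0
4807(T − 42.1) + 1093.3(T − 18.6) = 0
5900.4 T = 222711
T = 222711 / 5900.4 = 37.7 °C

T_f ≈ 37.7 °C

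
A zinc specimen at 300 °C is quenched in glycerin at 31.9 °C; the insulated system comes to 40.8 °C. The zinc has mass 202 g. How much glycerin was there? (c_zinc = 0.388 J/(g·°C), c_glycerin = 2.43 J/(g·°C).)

Taking heat into each body as positive, Σ m c ΔT = 0:
202·0.388·(40.8 − 300) + m·2.43·(40.8 − 31.9) = 0
21.63 m = 20315
m = 20315/21.63 ≈ 939.3 g

m ≈ 939 g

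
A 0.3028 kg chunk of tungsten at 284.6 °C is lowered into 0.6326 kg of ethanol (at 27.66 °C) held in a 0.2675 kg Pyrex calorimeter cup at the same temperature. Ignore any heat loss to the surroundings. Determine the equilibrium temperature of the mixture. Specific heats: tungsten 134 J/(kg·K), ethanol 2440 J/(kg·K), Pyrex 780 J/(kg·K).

T_f ≈ 33.5 °C

Taking heat into each body as positive, Σ m c ΔT = 0:
0.3028·134·(T − 284.6) + 0.6326·2440·(T − 27.66) + 0.2675·780·(T − 27.66) = 0
(40.58 + 1543.5 + 208.65) T = 40.58·284.6 + 1543.5·27.66 + 208.65·27.66
T ≈ 33.48 °C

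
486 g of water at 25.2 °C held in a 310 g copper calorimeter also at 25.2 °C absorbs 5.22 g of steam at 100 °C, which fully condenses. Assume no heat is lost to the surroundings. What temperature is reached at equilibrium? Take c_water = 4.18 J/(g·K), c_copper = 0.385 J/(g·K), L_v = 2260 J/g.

Setting the total heat transfer to zero:
condense steam: −5.22·2260 = −11797
  condensate cools 100→T: 5.22·4.18·(T − 100) = 21.82(T − 100)
  water warms: 486·4.18·(T − 25.2) = 2031.5(T − 25.2)
  copper cup: 310·0.385·(T − 25.2) = 119.35(T − 25.2)
2172.6 T = 11797 + 2182 + 54201 = 68180
T ≈ 31.38 °C — below 100 °C, confirming all the steam condensed.

T_f ≈ 31.4 °C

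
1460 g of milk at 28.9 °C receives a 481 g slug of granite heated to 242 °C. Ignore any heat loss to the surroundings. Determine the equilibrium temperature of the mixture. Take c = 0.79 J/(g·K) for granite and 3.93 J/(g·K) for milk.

Heat gained plus heat lost sum to zero:
481×0.79×(T − 242) + 1460×3.93×(T − 28.9) = 0
379.99(T − 242) + 5737.8(T − 28.9) = 0
(379.99 + 5737.8) T = 379.99×242 + 5737.8×28.9
T = 257780 / 6117.8 = 42.1 °C

T_f ≈ 42.1 °C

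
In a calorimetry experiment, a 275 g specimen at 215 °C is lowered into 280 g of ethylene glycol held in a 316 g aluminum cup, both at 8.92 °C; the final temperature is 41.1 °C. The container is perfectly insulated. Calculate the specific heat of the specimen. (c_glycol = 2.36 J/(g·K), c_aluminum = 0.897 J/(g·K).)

c ≈ 0.635 J/(g·K)

Conservation of energy gives ΣQ = 0:
275×c×(41.1 − 215) + 280×2.36×(41.1 − 8.92) + 316×0.897×(41.1 − 8.92) = 0
-47822 c = -30386
c = -30386/-47822 ≈ 0.6354 J/(g·K)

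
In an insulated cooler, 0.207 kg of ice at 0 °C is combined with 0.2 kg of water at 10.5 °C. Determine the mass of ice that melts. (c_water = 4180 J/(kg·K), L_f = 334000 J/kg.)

Cooling the water to 0 °C releases 0.2·4180·10.5 = 8778 J.
Melting all 0.207 kg of ice would need 0.207·334000 = 69138 J.
8778 J < 69138 J, so only part of the ice melts and the system sits at 0 °C.
m_melted·334000 = 8778  ⇒  m_melted ≈ 0.02628 kg.

m_melted ≈ 0.0263 kg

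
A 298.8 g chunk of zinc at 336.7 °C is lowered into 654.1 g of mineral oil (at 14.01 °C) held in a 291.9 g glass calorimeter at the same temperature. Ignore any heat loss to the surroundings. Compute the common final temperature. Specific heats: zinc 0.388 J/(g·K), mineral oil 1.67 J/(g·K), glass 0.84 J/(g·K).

T_f ≈ 39.7 °C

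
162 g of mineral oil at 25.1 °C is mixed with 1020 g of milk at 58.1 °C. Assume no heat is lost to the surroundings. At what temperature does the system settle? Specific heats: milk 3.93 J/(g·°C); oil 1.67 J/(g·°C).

Net heat exchanged in the isolated system is zero:
1020×3.93×(T − 58.1) + 162×1.67×(T − 25.1) = 0
(4008.6 + 270.54) T = 4008.6×58.1 + 270.54×25.1
T ≈ 56.01 °C

T_f ≈ 56.0 °C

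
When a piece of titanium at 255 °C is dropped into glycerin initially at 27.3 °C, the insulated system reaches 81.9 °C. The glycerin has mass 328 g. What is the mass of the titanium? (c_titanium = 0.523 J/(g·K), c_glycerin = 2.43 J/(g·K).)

m ≈ 481 g

Heat lost by the titanium = heat gained by the glycerin:
m·0.523·(255 − 81.9) = 328·2.43·(81.9 − 27.3)
90.53 m = 43518  ⇒  m ≈ 480.7 g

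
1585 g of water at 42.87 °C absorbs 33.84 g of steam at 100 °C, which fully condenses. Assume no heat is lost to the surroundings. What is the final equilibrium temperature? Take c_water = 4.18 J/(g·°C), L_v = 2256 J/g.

Energy conservation, ΣQ = 0:
steam→water at 100 °C releases m L_v = 33.84·2256 = 76343; condensate cools 100→T: 33.84·4.18·(T − 100) = 141.45(T − 100); water warms: 1585·4.18·(T − 42.87) = 6625.3(T − 42.87)
6766.8 T = 76343 + 14145 + 284027 = 374515
T ≈ 55.35 °C (< 100 °C, so full condensation is consistent).

T_f ≈ 55.3 °C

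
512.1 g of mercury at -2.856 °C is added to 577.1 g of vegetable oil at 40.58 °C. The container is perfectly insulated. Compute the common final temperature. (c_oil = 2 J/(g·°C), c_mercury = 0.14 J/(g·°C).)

Let T be the final temperature. ΣQ_i = 0:
577.1·2·(T − 40.58) + 512.1·0.14·(T − (-2.856)) = 0
1154.2(T − 40.58) + 71.69(T − (-2.856)) = 0
(1154.2 + 71.69) T = 1154.2·40.58 + 71.69·(-2.856)
T ≈ 38.04 °C

T_f ≈ 38.0 °C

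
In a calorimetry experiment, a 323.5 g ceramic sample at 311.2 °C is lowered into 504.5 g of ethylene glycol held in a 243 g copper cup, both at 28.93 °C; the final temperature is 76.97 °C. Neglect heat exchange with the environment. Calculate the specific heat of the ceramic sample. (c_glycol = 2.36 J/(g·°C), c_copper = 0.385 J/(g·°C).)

Net heat exchanged in the isolated system is zero:
323.5·c·(76.97 − 311.2) + 504.5·2.36·(76.97 − 28.93) + 243·0.385·(76.97 − 28.93) = 0
-75773 c = -61692
c = -61692/-75773 ≈ 0.8142 J/(g·°C)

c ≈ 0.814 J/(g·°C)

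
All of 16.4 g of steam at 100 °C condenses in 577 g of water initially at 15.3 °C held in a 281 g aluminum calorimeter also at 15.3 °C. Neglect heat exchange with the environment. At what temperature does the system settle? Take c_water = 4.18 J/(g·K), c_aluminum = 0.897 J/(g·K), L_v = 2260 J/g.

T_f ≈ 31.0 °C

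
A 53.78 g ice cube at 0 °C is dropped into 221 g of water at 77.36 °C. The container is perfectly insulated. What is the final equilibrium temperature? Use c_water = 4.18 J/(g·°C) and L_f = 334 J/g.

Energy balance with sensible and latent terms:
fusion: m_ice L_f = 53.78·334 = 17963; warm the meltwater: 224.8 T; water: 923.78(T − 77.36)
1148.6 T = 71464 − 17963 = 53501
T ≈ 46.58 °C — above 0 °C, consistent with complete melting.

T_f ≈ 46.6 °C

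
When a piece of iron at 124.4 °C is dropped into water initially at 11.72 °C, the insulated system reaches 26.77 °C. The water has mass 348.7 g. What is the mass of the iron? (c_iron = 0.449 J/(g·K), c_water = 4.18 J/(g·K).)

m ≈ 500 g

|Q_iron| = |Q_water|:
m×0.449×(124.4 − 26.77) = 348.7×4.18×(26.77 − 11.72)
43.84 m = 21936  ⇒  m ≈ 500.4 g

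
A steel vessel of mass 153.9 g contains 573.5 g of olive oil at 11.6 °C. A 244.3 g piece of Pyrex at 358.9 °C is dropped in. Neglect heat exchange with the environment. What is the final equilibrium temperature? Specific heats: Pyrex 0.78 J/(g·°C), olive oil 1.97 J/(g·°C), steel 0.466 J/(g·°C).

T_f ≈ 59.1 °C

Heat gained plus heat lost sum to zero:
244.3×0.78×(T − 358.9) + 573.5×1.97×(T − 11.6) + 153.9×0.466×(T − 11.6) = 0
190.55(T − 358.9) + 1129.8(T − 11.6) + 71.72(T − 11.6) = 0
(190.55 + 1129.8 + 71.72) T = 190.55×358.9 + 1129.8×11.6 + 71.72×11.6
T = 82327/1392.1 ≈ 59.14 °C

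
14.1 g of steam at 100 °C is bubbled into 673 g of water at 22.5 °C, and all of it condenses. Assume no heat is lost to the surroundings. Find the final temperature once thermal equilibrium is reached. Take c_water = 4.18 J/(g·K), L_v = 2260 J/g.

T_f ≈ 35.2 °C

Conservation of energy gives ΣQ = 0:
steam→water at 100 °C releases m L_v = 14.1×2260 = 31866
  condensed water 100 °C→T: 58.94(T − 100)
  original water: 2813.1(T − 22.5)
2872.1 T = 31866 + 5893.8 + 63296 = 101055
T ≈ 35.19 °C, under the boiling point, so the assumption holds.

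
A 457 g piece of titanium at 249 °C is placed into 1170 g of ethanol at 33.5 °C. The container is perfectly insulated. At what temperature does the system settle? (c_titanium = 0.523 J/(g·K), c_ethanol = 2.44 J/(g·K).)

T_f ≈ 50.1 °C

T_f = Σ m_i c_i T_i / Σ m_i c_i:
T_f = (239.01×249 + 2854.8×33.5) / (239.01 + 2854.8)
    = 155150 / 3093.8 ≈ 50.15 °C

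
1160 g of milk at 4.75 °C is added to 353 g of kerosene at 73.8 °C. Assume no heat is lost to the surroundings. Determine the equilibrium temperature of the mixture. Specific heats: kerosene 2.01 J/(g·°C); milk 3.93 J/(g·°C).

With ΣQ=0 the equilibrium temperature is the m·c-weighted mean:
T_f = (709.53×73.8 + 4558.8×4.75) / (709.53 + 4558.8)
    = 74018 / 5268.3 ≈ 14.05 °C

T_f ≈ 14.0 °C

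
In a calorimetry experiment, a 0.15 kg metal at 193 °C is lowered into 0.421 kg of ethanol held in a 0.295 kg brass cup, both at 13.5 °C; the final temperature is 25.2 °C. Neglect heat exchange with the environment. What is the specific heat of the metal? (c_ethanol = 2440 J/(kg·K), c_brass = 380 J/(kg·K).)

c ≈ 530 J/(kg·K)

Net heat exchanged in the isolated system is zero:
0.15·c·(25.2 − 193) + 0.421·2440·(25.2 − 13.5) + 0.295·380·(25.2 − 13.5) = 0
-25.17 c = -13330
c = -13330/-25.17 ≈ 529.6 J/(kg·K)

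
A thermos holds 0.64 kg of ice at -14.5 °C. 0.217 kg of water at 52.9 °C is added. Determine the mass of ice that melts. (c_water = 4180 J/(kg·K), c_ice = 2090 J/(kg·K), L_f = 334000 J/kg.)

Cooling the water to 0 °C releases 0.217×4180×52.9 = 47983 J.
Warming the ice to 0 °C takes 0.64×2090×14.5 = 19395 J, leaving 28588 J for melting.
Fully melting the ice requires m_ice L_f = 0.64×334000 = 213760 J.
That's not enough to melt it all — equilibrium is at 0 °C with ice remaining.
m_melt = 28588 / L_f = 0.08559 kg.

m_melted ≈ 0.0856 kg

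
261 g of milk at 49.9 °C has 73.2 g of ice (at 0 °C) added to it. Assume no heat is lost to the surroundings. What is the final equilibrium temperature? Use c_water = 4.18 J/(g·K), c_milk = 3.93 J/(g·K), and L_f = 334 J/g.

Setting the total heat transfer to zero:
melt ice: 73.2·334 = 24449
  warm the meltwater: 305.98 T
  milk cools: 261·3.93·(T − 49.9) = 1025.7(T − 49.9)
1331.7 T = 51184 − 24449 = 26735
T ≈ 20.08 °C — above 0 °C, consistent with complete melting.

T_f ≈ 20.1 °C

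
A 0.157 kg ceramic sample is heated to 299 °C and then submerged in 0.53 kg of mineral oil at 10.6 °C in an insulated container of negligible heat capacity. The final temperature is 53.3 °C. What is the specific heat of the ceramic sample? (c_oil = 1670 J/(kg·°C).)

c ≈ 980 J/(kg·°C)

Heat lost by the ceramic sample = heat gained by the oil:
0.157·c·(299 − 53.3) = 0.53·1670·(53.3 − 10.6)
38.57 c = 37794  ⇒  c ≈ 979.8 J/(kg·°C)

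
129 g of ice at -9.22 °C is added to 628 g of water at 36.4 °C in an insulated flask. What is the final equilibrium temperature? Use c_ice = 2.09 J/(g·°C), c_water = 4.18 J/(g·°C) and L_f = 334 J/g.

T_f ≈ 15.8 °C

Energy balance with sensible and latent terms:
ice -9.22→0 °C: 129·2.09·9.22 = 2485.8; latent heat to melt: 129·334 = 43086; meltwater 0→T: 129·4.18·T = 539.22 T; water: 2625(T − 36.4)
3164.3 T = 95551 − 45572 = 49980
T ≈ 15.80 °C (positive, so assuming full melt was valid).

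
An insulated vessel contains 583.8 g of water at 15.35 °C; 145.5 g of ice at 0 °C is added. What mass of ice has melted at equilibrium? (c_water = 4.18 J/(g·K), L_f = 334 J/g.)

m_melted ≈ 112 g

Heat available from the water dropping to 0 °C: 583.8·4.18·15.35 = 37458 J.
Melting all 145.5 g of ice would need 145.5·334 = 48597 J.
That's not enough to melt it all — equilibrium is at 0 °C with ice remaining.
m_melted·334 = 37458  ⇒  m_melted ≈ 112.2 g.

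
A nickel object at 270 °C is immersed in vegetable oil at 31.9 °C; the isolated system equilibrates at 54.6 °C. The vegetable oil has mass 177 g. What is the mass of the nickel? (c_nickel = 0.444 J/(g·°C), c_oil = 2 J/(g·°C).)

Let T be the final temperature. ΣQ_i = 0:
m·0.444·(54.6 − 270) + 177·2·(54.6 − 31.9) = 0
-95.64 m = -8035.8
m = -8035.8/-95.64 ≈ 84.02 g

m ≈ 84 g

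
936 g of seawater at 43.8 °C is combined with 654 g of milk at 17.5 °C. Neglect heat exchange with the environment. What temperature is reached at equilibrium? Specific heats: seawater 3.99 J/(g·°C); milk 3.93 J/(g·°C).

T_f ≈ 33.1 °C

Conservation of energy gives ΣQ = 0:
936·3.99·(T − 43.8) + 654·3.93·(T − 17.5) = 0
6304.9 T = 208556
T ≈ 33.08 °C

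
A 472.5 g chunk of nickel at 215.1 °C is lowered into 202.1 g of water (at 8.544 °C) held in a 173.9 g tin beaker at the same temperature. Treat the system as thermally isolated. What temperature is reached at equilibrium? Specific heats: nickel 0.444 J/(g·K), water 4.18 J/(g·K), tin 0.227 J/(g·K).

T_f ≈ 48.2 °C

Energy conservation, ΣQ = 0:
472.5·0.444·(T − 215.1) + 202.1·4.18·(T − 8.544) + 173.9·0.227·(T − 8.544) = 0
1094 T = 52681
T = 52681/1094 ≈ 48.15 °C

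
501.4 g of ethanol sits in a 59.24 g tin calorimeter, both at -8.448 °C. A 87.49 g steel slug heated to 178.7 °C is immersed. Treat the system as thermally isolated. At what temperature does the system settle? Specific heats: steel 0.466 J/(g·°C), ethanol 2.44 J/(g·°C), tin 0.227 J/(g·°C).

T_f ≈ -2.5 °C

Energy conservation, ΣQ = 0:
87.49×0.466×(T − 178.7) + 501.4×2.44×(T − (-8.448)) + 59.24×0.227×(T − (-8.448)) = 0
(40.77 + 1223.4 + 13.45) T = 40.77×178.7 + 1223.4×(-8.448) + 13.45×(-8.448)
T ≈ -2.48 °C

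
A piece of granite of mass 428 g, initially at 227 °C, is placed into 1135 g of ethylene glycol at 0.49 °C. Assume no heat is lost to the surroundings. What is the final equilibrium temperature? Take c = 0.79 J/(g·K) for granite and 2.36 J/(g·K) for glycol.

Let T be the final temperature. ΣQ_i = 0:
428×0.79×(T − 227) + 1135×2.36×(T − 0.49) = 0
338.12(T − 227) + 2678.6(T − 0.49) = 0
(338.12 + 2678.6) T = 338.12×227 + 2678.6×0.49
T ≈ 25.88 °C

T_f ≈ 25.9 °C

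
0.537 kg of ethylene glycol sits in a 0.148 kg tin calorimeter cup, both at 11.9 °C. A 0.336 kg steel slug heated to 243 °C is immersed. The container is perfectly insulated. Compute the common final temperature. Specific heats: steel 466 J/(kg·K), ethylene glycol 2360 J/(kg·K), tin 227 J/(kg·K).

T_f ≈ 36.7 °C

Taking heat into each body as positive, Σ m c ΔT = 0:
0.336*466*(T − 243) + 0.537*2360*(T − 11.9) + 0.148*227*(T − 11.9) = 0
156.58(T − 243) + 1267.3(T − 11.9) + 33.6(T − 11.9) = 0
(156.58 + 1267.3 + 33.6) T = 156.58*243 + 1267.3*11.9 + 33.6*11.9
T ≈ 36.73 °C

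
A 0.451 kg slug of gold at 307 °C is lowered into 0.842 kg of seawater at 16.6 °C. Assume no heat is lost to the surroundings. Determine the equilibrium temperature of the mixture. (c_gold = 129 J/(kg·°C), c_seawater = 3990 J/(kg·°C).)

T_f ≈ 21.5 °C

Heat lost by the gold equals heat gained by the seawater:
0.451·129·(307 − T) = 0.842·3990·(T − 16.6)
58.18(307 − T) = 3359.6(T − 16.6)
3417.8 T = 73630  ⇒  T ≈ 21.54 °C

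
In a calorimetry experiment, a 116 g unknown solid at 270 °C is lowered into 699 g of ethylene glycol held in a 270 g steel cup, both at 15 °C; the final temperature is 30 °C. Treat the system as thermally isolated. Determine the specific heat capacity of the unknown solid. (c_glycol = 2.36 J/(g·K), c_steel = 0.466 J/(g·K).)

Energy conservation, ΣQ = 0:
116×c×(30 − 270) + 699×2.36×(30 − 15) + 270×0.466×(30 − 15) = 0
-27840 c = -26632
c = -26632/-27840 ≈ 0.9566 J/(g·K)

c ≈ 0.957 J/(g·K)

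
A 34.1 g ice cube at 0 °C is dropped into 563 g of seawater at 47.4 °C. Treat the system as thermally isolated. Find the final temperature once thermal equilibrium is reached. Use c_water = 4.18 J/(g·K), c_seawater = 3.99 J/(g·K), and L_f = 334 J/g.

Setting the total heat transfer to zero:
fusion: m_ice L_f = 34.1·334 = 11389; warm the meltwater: 142.54 T; seawater cools: 563·3.99·(T − 47.4) = 2246.4(T − 47.4)
2388.9 T = 106478 − 11389 = 95089
T ≈ 39.80 °C — above 0 °C, consistent with complete melting.

T_f ≈ 39.8 °C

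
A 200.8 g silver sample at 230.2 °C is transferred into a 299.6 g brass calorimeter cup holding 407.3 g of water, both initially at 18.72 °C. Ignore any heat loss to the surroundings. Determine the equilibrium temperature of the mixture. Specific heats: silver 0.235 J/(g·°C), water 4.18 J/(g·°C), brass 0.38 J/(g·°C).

Setting the total heat transfer to zero:
200.8*0.235*(T − 230.2) + 407.3*4.18*(T − 18.72) + 299.6*0.38*(T − 18.72) = 0
47.19(T − 230.2) + 1702.5(T − 18.72) + 113.85(T − 18.72) = 0
1863.5 T = 44865
T = 44865 / 1863.5 = 24.1 °C

T_f ≈ 24.1 °C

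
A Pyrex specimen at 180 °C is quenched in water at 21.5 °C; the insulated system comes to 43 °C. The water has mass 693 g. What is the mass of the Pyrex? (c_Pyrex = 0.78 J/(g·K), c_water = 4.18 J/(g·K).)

Let T be the final temperature. ΣQ_i = 0:
m×0.78×(43 − 180) + 693×4.18×(43 − 21.5) = 0
-106.86 m = -62280
m = -62280/-106.86 ≈ 582.8 g

m ≈ 583 g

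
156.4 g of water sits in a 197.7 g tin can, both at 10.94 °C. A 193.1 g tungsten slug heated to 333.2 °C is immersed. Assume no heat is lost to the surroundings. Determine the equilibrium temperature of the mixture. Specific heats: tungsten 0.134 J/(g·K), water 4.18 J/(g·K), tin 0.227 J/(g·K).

Setting the total heat transfer to zero:
193.1×0.134×(T − 333.2) + 156.4×4.18×(T − 10.94) + 197.7×0.227×(T − 10.94) = 0
25.88(T − 333.2) + 653.75(T − 10.94) + 44.88(T − 10.94) = 0
(25.88 + 653.75 + 44.88) T = 25.88×333.2 + 653.75×10.94 + 44.88×10.94
T ≈ 22.45 °C

T_f ≈ 22.4 °C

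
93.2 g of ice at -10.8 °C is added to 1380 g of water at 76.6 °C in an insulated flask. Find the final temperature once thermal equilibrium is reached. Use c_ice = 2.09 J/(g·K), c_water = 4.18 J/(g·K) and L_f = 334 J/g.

Setting the total heat transfer to zero:
warm ice to 0 °C: 93.2·2.09·(0 − (-10.8)) = 2103.7
  latent heat to melt: 93.2·334 = 31129
  meltwater 0→T: 93.2·4.18·T = 389.58 T
  water cools: 1380·4.18·(T − 76.6) = 5768.4(T − 76.6)
6158 T = 441859 − 33233 = 408627
T ≈ 66.36 °C. Since T > 0 °C, the all-ice-melts assumption holds.

T_f ≈ 66.4 °C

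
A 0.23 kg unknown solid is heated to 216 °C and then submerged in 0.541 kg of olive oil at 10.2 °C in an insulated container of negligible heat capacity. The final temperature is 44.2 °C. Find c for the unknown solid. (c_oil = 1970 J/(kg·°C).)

c ≈ 917 J/(kg·°C)

Net heat exchanged in the isolated system is zero:
0.23·c·(44.2 − 216) + 0.541·1970·(44.2 − 10.2) = 0
-39.51 c = -36236
c = -36236/-39.51 ≈ 917 J/(kg·°C)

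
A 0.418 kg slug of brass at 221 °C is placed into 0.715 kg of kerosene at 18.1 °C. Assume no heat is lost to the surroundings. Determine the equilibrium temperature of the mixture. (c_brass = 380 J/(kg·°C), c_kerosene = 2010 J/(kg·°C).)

Taking heat into each body as positive, Σ m c ΔT = 0:
0.418·380·(T − 221) + 0.715·2010·(T − 18.1) = 0
158.84(T − 221) + 1437.1(T − 18.1) = 0
1596 T = 61116
T = 61116 / 1596 = 38.3 °C

T_f ≈ 38.3 °C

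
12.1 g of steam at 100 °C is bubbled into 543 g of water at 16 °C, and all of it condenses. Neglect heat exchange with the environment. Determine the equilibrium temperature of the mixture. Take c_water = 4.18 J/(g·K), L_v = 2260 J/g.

Heat gained plus heat lost sum to zero:
condense steam: −12.1·2260 = −27346; condensate cools 100→T: 12.1·4.18·(T − 100) = 50.58(T − 100); original water: 2269.7(T − 16)
2320.3 T = 27346 + 5057.8 + 36316 = 68720
T ≈ 29.62 °C (< 100 °C, so full condensation is consistent).

T_f ≈ 29.6 °C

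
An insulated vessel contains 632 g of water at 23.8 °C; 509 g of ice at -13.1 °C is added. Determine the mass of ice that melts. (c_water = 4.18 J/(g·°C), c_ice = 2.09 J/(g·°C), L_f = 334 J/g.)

Cooling the water to 0 °C releases 632×4.18×23.8 = 62874 J.
Warming the ice to 0 °C takes 509×2.09×13.1 = 13936 J, leaving 48938 J for melting.
To melt every bit of ice: 509×334 = 170006 J.
48938 J < 170006 J, so only part of the ice melts and the system sits at 0 °C.
m_melted×334 = 48938  ⇒  m_melted ≈ 146.5 g.

m_melted ≈ 147 g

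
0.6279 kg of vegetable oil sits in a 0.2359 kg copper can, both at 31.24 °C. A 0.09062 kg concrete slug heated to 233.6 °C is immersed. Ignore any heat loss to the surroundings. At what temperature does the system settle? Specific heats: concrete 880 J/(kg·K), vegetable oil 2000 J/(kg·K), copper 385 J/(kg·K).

T_f ≈ 42.6 °C

T_f = Σ m_i c_i T_i / Σ m_i c_i:
T_f = (79.75·233.6 + 1255.8·31.24 + 90.82·31.24) / (79.75 + 1255.8 + 90.82)
    = 60697 / 1426.4 ≈ 42.55 °C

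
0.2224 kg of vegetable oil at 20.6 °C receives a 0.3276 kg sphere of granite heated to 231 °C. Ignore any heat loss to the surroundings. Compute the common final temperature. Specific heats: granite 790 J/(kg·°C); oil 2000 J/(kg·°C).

T_f ≈ 98.0 °C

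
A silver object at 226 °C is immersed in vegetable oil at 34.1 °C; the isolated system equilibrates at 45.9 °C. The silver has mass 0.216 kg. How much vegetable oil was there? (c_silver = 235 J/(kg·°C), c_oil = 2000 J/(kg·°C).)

m ≈ 0.387 kg

|Q_silver| = |Q_oil|:
0.216×235×(226 − 45.9) = m×2000×(45.9 − 34.1)
23600 m = 9141.9  ⇒  m ≈ 0.3874 kg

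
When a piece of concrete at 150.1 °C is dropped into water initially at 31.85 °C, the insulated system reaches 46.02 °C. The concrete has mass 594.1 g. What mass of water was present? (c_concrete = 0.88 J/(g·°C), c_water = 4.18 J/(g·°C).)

Setting the total heat transfer to zero:
594.1·0.88·(46.02 − 150.1) + m·4.18·(46.02 − 31.85) = 0
59.23 m = 54414
m = 54414/59.23 ≈ 918.7 g

m ≈ 919 g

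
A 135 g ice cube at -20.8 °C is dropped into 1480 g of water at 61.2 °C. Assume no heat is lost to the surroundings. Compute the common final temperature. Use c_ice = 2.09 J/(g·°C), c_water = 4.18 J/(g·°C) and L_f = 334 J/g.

T_f ≈ 48.5 °C

Let T be the final temperature. ΣQ_i = 0:
warm ice to 0 °C: 135·2.09·(0 − (-20.8)) = 5868.7; melt ice: 135·334 = 45090; warm the meltwater: 564.3 T; water cools: 1480·4.18·(T − 61.2) = 6186.4(T − 61.2)
6750.7 T = 378608 − 50959 = 327649
T ≈ 48.54 °C (positive, so assuming full melt was valid).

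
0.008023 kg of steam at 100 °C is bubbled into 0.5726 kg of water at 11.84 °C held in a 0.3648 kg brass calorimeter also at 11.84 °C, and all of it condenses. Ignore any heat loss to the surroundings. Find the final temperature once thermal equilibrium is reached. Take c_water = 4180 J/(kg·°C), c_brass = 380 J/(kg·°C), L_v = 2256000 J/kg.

T_f ≈ 20.0 °C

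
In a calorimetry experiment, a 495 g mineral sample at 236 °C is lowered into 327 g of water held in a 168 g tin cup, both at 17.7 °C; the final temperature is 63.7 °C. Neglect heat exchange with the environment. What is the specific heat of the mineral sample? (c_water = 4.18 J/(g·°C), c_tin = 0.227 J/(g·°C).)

Net heat exchanged in the isolated system is zero:
495×c×(63.7 − 236) + 327×4.18×(63.7 − 17.7) + 168×0.227×(63.7 − 17.7) = 0
-85288 c = -64630
c = -64630/-85288 ≈ 0.7578 J/(g·°C)

c ≈ 0.758 J/(g·°C)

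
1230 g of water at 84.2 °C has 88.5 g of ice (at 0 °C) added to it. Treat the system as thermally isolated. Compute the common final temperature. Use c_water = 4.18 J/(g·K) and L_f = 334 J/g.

T_f ≈ 73.2 °C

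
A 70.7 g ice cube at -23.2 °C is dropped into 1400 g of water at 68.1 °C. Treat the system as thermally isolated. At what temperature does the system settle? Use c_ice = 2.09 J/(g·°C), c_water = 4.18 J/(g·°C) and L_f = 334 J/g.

T_f ≈ 60.4 °C

Heat gained plus heat lost sum to zero:
ice -23.2→0 °C: 70.7×2.09×23.2 = 3428.1
  melt ice: 70.7×334 = 23614
  meltwater 0→T: 70.7×4.18×T = 295.53 T
  water: 5852(T − 68.1)
6147.5 T = 398521 − 27042 = 371479
T ≈ 60.43 °C — above 0 °C, consistent with complete melting.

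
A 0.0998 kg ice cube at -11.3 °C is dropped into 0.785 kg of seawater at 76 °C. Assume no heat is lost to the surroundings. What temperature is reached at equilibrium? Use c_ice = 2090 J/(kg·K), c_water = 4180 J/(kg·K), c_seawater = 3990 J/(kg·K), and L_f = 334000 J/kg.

T_f ≈ 57.0 °C

Sum of m c ΔT and latent-heat terms is zero:
ice -11.3→0 °C: 0.0998·2090·11.3 = 2357; latent heat to melt: 0.0998·334000 = 33333; meltwater 0→T: 0.0998·4180·T = 417.16 T; seawater: 3132.2(T − 76)
3549.3 T = 238043 − 35690 = 202353
T ≈ 57.01 °C — above 0 °C, consistent with complete melting.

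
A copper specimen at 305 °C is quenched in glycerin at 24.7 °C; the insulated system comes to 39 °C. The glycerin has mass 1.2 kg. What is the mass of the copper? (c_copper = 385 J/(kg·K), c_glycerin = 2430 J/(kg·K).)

m ≈ 0.407 kg

Net heat exchanged in the isolated system is zero:
m×385×(39 − 305) + 1.2×2430×(39 − 24.7) = 0
-102410 m = -41699
m = -41699/-102410 ≈ 0.4072 kg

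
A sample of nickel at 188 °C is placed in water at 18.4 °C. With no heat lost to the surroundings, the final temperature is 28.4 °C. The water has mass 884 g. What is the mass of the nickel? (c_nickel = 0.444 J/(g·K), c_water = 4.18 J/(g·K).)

Heat lost by the nickel = heat gained by the water:
m·0.444·(188 − 28.4) = 884·4.18·(28.4 − 18.4)
70.86 m = 36951  ⇒  m ≈ 521.5 g

m ≈ 521 g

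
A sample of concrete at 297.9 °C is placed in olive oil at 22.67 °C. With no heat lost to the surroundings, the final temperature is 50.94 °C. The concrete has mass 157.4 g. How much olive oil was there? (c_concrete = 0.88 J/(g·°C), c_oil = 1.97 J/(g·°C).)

Heat gained plus heat lost sum to zero:
157.4×0.88×(50.94 − 297.9) + m×1.97×(50.94 − 22.67) = 0
55.69 m = 34207
m = 34207/55.69 ≈ 614.2 g

m ≈ 614 g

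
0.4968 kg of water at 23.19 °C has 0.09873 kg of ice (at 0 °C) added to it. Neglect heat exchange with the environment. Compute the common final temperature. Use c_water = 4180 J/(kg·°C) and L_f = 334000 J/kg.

T_f ≈ 6.1 °C

Energy balance with sensible and latent terms:
latent heat to melt: 0.09873×334000 = 32976; warm the meltwater: 412.69 T; water: 2076.6(T − 23.19)
2489.3 T = 48157 − 32976 = 15181
T ≈ 6.10 °C — above 0 °C, consistent with complete melting.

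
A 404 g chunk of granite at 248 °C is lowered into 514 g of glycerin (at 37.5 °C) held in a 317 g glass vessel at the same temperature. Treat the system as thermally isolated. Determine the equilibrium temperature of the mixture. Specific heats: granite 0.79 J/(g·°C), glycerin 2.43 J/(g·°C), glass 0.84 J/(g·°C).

Heat gained plus heat lost sum to zero:
404×0.79×(T − 248) + 514×2.43×(T − 37.5) + 317×0.84×(T − 37.5) = 0
(319.16 + 1249 + 266.28) T = 319.16×248 + 1249×37.5 + 266.28×37.5
T = 135975/1834.5 ≈ 74.12 °C

T_f ≈ 74.1 °C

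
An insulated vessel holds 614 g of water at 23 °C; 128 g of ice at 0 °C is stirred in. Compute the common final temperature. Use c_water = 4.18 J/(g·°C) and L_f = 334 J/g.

T_f ≈ 5.2 °C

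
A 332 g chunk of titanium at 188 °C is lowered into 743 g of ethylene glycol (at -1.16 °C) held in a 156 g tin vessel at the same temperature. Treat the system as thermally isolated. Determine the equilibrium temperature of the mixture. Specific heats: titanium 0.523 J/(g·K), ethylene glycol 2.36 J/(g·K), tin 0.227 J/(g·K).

T_f ≈ 15.6 °C

T_f = Σ m_i c_i T_i / Σ m_i c_i:
T_f = (173.64·188 + 1753.5·(-1.16) + 35.41·(-1.16)) / (173.64 + 1753.5 + 35.41)
    = 30568 / 1962.5 ≈ 15.58 °C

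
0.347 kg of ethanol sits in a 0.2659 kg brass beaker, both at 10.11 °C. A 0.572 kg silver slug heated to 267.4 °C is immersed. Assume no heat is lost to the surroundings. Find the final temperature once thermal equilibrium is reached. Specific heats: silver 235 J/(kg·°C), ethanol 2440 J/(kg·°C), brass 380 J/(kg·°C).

T_f ≈ 42.1 °C

T_f is the heat-capacity-weighted average of the initial temperatures:
T_f = (134.42·267.4 + 846.68·10.11 + 101.04·10.11) / (134.42 + 846.68 + 101.04)
    = 45525 / 1082.1 ≈ 42.07 °C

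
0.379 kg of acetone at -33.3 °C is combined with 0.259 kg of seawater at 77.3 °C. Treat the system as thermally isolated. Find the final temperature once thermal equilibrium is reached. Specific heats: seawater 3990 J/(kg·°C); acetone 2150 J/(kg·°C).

Setting the total heat transfer to zero:
0.259×3990×(T − 77.3) + 0.379×2150×(T − (-33.3)) = 0
1033.4(T − 77.3) + 814.85(T − (-33.3)) = 0
1848.3 T = 52748
T = 52748 / 1848.3 = 28.5 °C

T_f ≈ 28.5 °C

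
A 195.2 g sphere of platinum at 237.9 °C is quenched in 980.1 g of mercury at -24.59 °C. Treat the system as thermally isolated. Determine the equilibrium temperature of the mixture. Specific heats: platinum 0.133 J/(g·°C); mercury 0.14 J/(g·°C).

Heat gained plus heat lost sum to zero:
195.2*0.133*(T − 237.9) + 980.1*0.14*(T − (-24.59)) = 0
25.96(T − 237.9) + 137.21(T − (-24.59)) = 0
163.18 T = 2802.2
T = 2802.2/163.18 ≈ 17.17 °C

T_f ≈ 17.2 °C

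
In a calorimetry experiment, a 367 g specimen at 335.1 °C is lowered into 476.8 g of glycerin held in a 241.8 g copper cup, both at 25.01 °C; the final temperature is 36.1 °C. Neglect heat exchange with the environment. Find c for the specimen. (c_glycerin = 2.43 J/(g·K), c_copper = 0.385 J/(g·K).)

Setting the total heat transfer to zero:
367×c×(36.1 − 335.1) + 476.8×2.43×(36.1 − 25.01) + 241.8×0.385×(36.1 − 25.01) = 0
-109733 c = -13882
c = -13882/-109733 ≈ 0.1265 J/(g·K)

c ≈ 0.127 J/(g·K)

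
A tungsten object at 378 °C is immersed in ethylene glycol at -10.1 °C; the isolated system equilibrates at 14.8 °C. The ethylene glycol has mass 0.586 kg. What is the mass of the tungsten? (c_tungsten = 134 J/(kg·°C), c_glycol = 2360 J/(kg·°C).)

m ≈ 0.708 kg

Net heat exchanged in the isolated system is zero:
m·134·(14.8 − 378) + 0.586·2360·(14.8 − (-10.1)) = 0
-48669 m = -34436
m = -34436/-48669 ≈ 0.7076 kg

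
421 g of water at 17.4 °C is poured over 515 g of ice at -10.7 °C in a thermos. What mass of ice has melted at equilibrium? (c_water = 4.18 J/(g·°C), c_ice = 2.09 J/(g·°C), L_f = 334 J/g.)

m_melted ≈ 57.2 g

Water can give up m c ΔT = 421·4.18·17.4 = 30620 J before reaching 0 °C.
Of that, 515·2.09·10.7 = 11517 J goes to bring the ice to 0 °C, leaving 19103 J.
Melting all 515 g of ice would need 515·334 = 172010 J.
Since 19103 < 172010 J, not all the ice melts; equilibrium is at 0 °C.
m_melted·334 = 19103  ⇒  m_melted ≈ 57.2 g.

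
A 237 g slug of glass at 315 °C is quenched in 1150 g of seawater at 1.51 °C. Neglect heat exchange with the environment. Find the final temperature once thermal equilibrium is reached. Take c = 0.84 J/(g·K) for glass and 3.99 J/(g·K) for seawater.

Energy conservation, ΣQ = 0:
237·0.84·(T − 315) + 1150·3.99·(T − 1.51) = 0
4787.6 T = 69639
T = 69639/4787.6 ≈ 14.55 °C

T_f ≈ 14.5 °C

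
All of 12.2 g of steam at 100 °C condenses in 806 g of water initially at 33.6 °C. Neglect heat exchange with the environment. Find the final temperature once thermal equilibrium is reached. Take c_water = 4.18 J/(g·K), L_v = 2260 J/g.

Sum of m c ΔT and latent-heat terms is zero:
latent heat released on condensation: 12.2×2260 = 27572; condensate cools 100→T: 12.2×4.18×(T − 100) = 51(T − 100); original water: 3369.1(T − 33.6)
3420.1 T = 27572 + 5099.6 + 113201 = 145873
T ≈ 42.65 °C, under the boiling point, so the assumption holds.

T_f ≈ 42.7 °C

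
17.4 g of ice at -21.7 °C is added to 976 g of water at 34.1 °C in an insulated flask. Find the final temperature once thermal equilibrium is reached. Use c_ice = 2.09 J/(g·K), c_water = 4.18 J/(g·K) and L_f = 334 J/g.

T_f ≈ 31.9 °C

Net heat exchanged in the isolated system is zero:
ice -21.7→0 °C: 17.4×2.09×21.7 = 789.14
  fusion: m_ice L_f = 17.4×334 = 5811.6
  meltwater 0→T: 17.4×4.18×T = 72.73 T
  water cools: 976×4.18×(T − 34.1) = 4079.7(T − 34.1)
4152.4 T = 139117 − 6600.7 = 132516
T ≈ 31.91 °C — above 0 °C, consistent with complete melting.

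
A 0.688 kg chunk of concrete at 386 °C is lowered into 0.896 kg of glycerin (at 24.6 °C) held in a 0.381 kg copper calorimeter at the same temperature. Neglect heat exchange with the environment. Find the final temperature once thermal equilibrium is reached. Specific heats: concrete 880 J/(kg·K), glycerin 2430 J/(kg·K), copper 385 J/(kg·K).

T_f is the heat-capacity-weighted average of the initial temperatures:
T_f = (605.44*386 + 2177.3*24.6 + 146.69*24.6) / (605.44 + 2177.3 + 146.69)
    = 290869 / 2929.4 ≈ 99.29 °C

T_f ≈ 99.3 °C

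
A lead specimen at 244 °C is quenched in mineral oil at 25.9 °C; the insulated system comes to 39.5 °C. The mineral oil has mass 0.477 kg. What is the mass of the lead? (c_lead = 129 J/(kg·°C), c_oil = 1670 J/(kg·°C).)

m ≈ 0.411 kg

Heat gained plus heat lost sum to zero:
m×129×(39.5 − 244) + 0.477×1670×(39.5 − 25.9) = 0
-26380 m = -10834
m = -10834/-26380 ≈ 0.4107 kg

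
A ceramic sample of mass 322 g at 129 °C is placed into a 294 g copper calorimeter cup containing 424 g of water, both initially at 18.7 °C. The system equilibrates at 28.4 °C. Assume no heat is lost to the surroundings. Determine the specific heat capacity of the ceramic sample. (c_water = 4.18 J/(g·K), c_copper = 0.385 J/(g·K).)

c ≈ 0.565 J/(g·K)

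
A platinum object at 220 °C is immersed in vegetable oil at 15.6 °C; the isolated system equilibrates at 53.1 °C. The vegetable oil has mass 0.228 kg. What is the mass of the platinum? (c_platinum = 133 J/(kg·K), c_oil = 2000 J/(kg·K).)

m ≈ 0.77 kg

Let T be the final temperature. ΣQ_i = 0:
m×133×(53.1 − 220) + 0.228×2000×(53.1 − 15.6) = 0
-22198 m = -17100
m = -17100/-22198 ≈ 0.7704 kg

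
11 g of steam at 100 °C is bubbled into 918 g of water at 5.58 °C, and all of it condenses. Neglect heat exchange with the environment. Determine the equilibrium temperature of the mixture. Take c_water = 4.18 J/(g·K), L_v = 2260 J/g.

Conservation of energy gives ΣQ = 0:
steam→water at 100 °C releases m L_v = 11×2260 = 24860
  condensed water 100 °C→T: 45.98(T − 100)
  original water: 3837.2(T − 5.58)
3883.2 T = 24860 + 4598 + 21412 = 50870
T ≈ 13.10 °C, under the boiling point, so the assumption holds.

T_f ≈ 13.1 °C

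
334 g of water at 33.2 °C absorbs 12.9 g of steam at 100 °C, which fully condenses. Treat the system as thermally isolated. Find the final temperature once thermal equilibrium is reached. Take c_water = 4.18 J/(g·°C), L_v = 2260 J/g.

T_f ≈ 55.8 °C

Net heat exchanged in the isolated system is zero:
steam→water at 100 °C releases m L_v = 12.9×2260 = 29154
  condensate cools 100→T: 12.9×4.18×(T − 100) = 53.92(T − 100)
  original water: 1396.1(T − 33.2)
1450 T = 29154 + 5392.2 + 46351 = 80897
T ≈ 55.79 °C — below 100 °C, confirming all the steam condensed.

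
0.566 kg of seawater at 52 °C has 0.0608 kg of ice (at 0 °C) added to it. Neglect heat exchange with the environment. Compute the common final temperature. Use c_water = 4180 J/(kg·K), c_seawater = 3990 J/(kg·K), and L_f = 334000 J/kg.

Setting the total heat transfer to zero:
melt ice: 0.0608×334000 = 20307
  warm the meltwater: 254.14 T
  seawater: 2258.3(T − 52)
2512.5 T = 117434 − 20307 = 97126
T ≈ 38.66 °C (positive, so assuming full melt was valid).

T_f ≈ 38.7 °C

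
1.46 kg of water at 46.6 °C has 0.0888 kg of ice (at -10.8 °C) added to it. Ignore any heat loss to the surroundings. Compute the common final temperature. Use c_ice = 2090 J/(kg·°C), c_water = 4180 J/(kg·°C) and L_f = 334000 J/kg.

Setting the total heat transfer to zero:
ice -10.8→0 °C: 0.0888×2090×10.8 = 2004.4; latent heat to melt: 0.0888×334000 = 29659; warm the meltwater: 371.18 T; water cools: 1.46×4180×(T − 46.6) = 6102.8(T − 46.6)
6474 T = 284390 − 31664 = 252727
T ≈ 39.04 °C (positive, so assuming full melt was valid).

T_f ≈ 39.0 °C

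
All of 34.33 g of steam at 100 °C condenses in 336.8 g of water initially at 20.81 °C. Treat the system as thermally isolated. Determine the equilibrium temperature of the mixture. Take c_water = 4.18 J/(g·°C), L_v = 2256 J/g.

T_f ≈ 78.1 °C

Setting the total heat transfer to zero:
steam→water at 100 °C releases m L_v = 34.33·2256 = 77448; condensed water 100 °C→T: 143.5(T − 100); original water: 1407.8(T − 20.81)
1551.3 T = 77448 + 14350 + 29297 = 121095
T ≈ 78.06 °C, under the boiling point, so the assumption holds.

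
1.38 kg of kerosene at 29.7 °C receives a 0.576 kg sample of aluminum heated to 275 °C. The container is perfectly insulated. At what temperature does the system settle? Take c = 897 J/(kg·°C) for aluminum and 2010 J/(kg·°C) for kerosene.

T_f ≈ 68.2 °C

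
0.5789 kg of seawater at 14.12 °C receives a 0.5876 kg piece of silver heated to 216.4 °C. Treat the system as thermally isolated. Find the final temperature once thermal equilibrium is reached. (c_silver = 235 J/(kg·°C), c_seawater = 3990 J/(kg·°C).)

T_f ≈ 25.5 °C

T_f = Σ m_i c_i T_i / Σ m_i c_i:
T_f = (138.09*216.4 + 2309.8*14.12) / (138.09 + 2309.8)
    = 62496 / 2447.9 ≈ 25.53 °C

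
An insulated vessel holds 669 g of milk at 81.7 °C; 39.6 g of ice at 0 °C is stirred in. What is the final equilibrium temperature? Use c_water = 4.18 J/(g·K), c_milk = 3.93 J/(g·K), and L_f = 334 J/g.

Energy balance with sensible and latent terms:
melt ice: 39.6·334 = 13226
  meltwater 0→T: 39.6·4.18·T = 165.53 T
  milk cools: 669·3.93·(T − 81.7) = 2629.2(T − 81.7)
2794.7 T = 214803 − 13226 = 201577
T ≈ 72.13 °C (positive, so assuming full melt was valid).

T_f ≈ 72.1 °C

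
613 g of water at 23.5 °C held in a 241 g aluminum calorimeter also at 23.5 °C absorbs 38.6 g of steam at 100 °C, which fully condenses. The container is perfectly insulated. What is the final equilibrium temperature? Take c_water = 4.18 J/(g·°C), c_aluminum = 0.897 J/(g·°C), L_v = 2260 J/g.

T_f ≈ 57.4 °C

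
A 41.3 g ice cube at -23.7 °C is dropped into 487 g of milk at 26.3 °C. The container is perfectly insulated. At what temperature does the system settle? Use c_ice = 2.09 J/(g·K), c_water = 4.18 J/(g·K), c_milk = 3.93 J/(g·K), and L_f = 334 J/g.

T_f ≈ 16.5 °C

Sum of m c ΔT and latent-heat terms is zero:
warm ice to 0 °C: 41.3×2.09×(0 − (-23.7)) = 2045.7; melt ice: 41.3×334 = 13794; meltwater 0→T: 41.3×4.18×T = 172.63 T; milk cools: 487×3.93×(T − 26.3) = 1913.9(T − 26.3)
2086.5 T = 50336 − 15840 = 34496
T ≈ 16.53 °C (positive, so assuming full melt was valid).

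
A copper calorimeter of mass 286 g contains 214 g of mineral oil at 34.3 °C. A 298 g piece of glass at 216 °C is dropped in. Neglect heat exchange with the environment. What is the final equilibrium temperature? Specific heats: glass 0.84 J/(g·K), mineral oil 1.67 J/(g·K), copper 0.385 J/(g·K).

Energy conservation, ΣQ = 0:
298×0.84×(T − 216) + 214×1.67×(T − 34.3) + 286×0.385×(T − 34.3) = 0
250.32(T − 216) + 357.38(T − 34.3) + 110.11(T − 34.3) = 0
(250.32 + 357.38 + 110.11) T = 250.32×216 + 357.38×34.3 + 110.11×34.3
T ≈ 97.66 °C

T_f ≈ 97.7 °C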